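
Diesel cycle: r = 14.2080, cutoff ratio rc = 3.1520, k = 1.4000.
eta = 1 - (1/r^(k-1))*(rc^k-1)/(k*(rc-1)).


r^(k-1) = 2.8908
rc^k = 4.9891
eta = 0.5420 = 54.1975%

54.1975%


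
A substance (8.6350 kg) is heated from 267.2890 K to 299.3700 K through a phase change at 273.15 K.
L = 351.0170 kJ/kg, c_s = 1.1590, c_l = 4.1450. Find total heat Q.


Q1 (sensible, solid) = 8.6350 * 1.1590 * 5.8610 = 58.6567 kJ
Q2 (latent) = 8.6350 * 351.0170 = 3031.0318 kJ
Q3 (sensible, liquid) = 8.6350 * 4.1450 * 26.2200 = 938.4682 kJ
Q_total = 4028.1567 kJ

4028.1567 kJ


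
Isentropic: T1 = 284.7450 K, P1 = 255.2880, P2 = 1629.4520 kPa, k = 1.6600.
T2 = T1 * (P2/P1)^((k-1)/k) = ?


(k-1)/k = 0.3976
(P2/P1)^exp = 2.0896
T2 = 284.7450 * 2.0896 = 595.0052 K

595.0052 K


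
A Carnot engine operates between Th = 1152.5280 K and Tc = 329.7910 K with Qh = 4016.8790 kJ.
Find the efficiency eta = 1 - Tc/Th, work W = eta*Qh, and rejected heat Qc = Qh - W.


eta = 1 - 329.7910/1152.5280 = 0.7139
W = 0.7139 * 4016.8790 = 2867.4661 kJ
Qc = 4016.8790 - 2867.4661 = 1149.4129 kJ

eta = 71.3854%, W = 2867.4661 kJ, Qc = 1149.4129 kJ


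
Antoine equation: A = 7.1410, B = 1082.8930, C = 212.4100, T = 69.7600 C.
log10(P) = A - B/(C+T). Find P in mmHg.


C+T = 282.1700
B/(C+T) = 3.8377
log10(P) = 7.1410 - 3.8377 = 3.3033
P = 10^3.3033 = 2010.3303 mmHg

2010.3303 mmHg


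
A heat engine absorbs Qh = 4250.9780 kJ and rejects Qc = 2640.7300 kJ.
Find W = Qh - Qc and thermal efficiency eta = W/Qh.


W = 4250.9780 - 2640.7300 = 1610.2480 kJ
eta = 1610.2480 / 4250.9780 = 0.3788 = 37.8795%

W = 1610.2480 kJ, eta = 37.8795%


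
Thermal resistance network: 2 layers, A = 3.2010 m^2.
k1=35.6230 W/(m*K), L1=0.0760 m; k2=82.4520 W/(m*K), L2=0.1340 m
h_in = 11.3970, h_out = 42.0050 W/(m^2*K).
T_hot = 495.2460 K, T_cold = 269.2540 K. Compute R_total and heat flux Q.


R_conv_in = 1/(11.3970*3.2010) = 0.0274
R_1 = 0.0760/(35.6230*3.2010) = 0.0007
R_2 = 0.1340/(82.4520*3.2010) = 0.0005
R_conv_out = 1/(42.0050*3.2010) = 0.0074
R_total = 0.0360 K/W
Q = 225.9920 / 0.0360 = 6273.6510 W

R_total = 0.0360 K/W, Q = 6273.6510 W


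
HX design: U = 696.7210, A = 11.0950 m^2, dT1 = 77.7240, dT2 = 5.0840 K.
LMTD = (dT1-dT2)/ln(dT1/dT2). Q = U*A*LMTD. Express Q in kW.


LMTD = 26.6367 K
Q = 696.7210 * 11.0950 * 26.6367 = 205904.7835 W = 205.9048 kW

205.9048 kW


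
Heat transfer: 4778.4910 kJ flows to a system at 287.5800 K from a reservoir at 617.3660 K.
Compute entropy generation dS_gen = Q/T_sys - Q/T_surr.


dS_sys = 4778.4910/287.5800 = 16.6162 kJ/K
dS_surr = -4778.4910/617.3660 = -7.7401 kJ/K
dS_gen = 16.6162 - 7.7401 = 8.8761 kJ/K (irreversible)

dS_gen = 8.8761 kJ/K, irreversible


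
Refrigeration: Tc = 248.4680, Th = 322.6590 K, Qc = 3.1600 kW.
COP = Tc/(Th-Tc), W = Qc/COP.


COP = 248.4680 / 74.1910 = 3.3490
W = 3.1600 / 3.3490 = 0.9436 kW

COP = 3.3490, W = 0.9436 kW


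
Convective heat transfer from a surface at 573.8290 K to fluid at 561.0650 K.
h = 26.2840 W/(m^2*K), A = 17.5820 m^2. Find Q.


dT = 12.7640 K
Q = 26.2840 * 17.5820 * 12.7640 = 5898.5672 W

5898.5672 W


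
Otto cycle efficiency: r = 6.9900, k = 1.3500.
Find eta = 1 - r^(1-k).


r^(k-1) = 1.9750
eta = 1 - 1/1.9750 = 0.4937 = 49.3671%

49.3671%


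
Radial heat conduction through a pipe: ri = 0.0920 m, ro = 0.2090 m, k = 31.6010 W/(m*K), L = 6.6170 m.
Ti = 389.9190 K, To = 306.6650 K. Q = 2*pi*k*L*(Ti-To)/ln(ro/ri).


dT = 83.2540 K
ln(ro/ri) = 0.8205
Q = 2*pi*31.6010*6.6170*83.2540 / 0.8205 = 133304.3056 W

133304.3056 W


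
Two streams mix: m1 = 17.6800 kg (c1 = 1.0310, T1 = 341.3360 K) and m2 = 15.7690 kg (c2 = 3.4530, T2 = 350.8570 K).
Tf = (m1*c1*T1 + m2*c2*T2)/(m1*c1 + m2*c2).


num = 25326.1888
den = 72.6784
Tf = 348.4691 K

348.4691 K


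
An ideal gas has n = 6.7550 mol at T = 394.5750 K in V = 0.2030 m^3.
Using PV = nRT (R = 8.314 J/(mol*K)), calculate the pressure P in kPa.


P = nRT/V = 6.7550 * 8.314 * 394.5750 / 0.2030
= 22159.7542 / 0.2030 = 109161.3507 Pa = 109.1614 kPa

109.1614 kPa


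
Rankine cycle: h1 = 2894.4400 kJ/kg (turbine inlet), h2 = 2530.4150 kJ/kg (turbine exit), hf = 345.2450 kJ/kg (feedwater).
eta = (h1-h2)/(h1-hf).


W = 364.0250 kJ/kg
Q_in = 2549.1950 kJ/kg
eta = 0.1428 = 14.2800%

eta = 14.2800%


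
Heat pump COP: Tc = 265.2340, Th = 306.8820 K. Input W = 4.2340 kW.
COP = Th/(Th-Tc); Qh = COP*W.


COP = 306.8820 / 41.6480 = 7.3685
Qh = 7.3685 * 4.2340 = 31.1981 kW

COP = 7.3685, Qh = 31.1981 kW


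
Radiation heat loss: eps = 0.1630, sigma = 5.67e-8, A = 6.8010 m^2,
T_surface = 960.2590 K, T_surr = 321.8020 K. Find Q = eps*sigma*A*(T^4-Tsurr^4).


T^4 = 8.5026e+11
Tsurr^4 = 1.0724e+10
Q = 0.1630 * 5.67e-8 * 6.8010 * 8.3954e+11 = 52769.6976 W

52769.6976 W


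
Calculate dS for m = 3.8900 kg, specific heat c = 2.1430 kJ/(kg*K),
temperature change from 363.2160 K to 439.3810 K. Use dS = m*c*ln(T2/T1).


T2/T1 = 1.2097
ln(T2/T1) = 0.1904
dS = 3.8900 * 2.1430 * 0.1904 = 1.5870 kJ/K

1.5870 kJ/K


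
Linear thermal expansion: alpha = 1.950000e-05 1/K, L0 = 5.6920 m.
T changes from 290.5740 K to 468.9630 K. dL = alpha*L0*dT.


dT = 178.3890 K
dL = 1.950000e-05 * 5.6920 * 178.3890 = 0.019800 m
L_final = 5.711800 m

dL = 0.019800 m


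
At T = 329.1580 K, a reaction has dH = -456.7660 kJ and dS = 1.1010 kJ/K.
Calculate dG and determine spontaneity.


T*dS = 329.1580 * 1.1010 = 362.4030 kJ
dG = -456.7660 - 362.4030 = -819.1690 kJ (spontaneous)

dG = -819.1690 kJ, spontaneous


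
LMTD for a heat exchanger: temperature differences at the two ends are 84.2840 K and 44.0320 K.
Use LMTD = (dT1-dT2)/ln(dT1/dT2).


dT1/dT2 = 1.9142
ln(dT1/dT2) = 0.6493
LMTD = 40.2520 / 0.6493 = 61.9953 K

61.9953 K


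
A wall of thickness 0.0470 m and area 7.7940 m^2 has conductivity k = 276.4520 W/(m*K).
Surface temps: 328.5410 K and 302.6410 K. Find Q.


dT = 25.9000 K
Q = 276.4520 * 7.7940 * 25.9000 / 0.0470 = 1187358.9872 W

1187358.9872 W


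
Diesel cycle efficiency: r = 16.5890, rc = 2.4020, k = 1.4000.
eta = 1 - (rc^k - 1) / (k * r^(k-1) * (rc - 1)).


r^(k-1) = 3.0756
rc^k = 3.4104
eta = 0.6007 = 60.0717%

60.0717%


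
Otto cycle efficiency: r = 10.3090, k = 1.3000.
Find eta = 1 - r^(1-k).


r^(k-1) = 2.0136
eta = 1 - 1/2.0136 = 0.5034 = 50.3368%

50.3368%


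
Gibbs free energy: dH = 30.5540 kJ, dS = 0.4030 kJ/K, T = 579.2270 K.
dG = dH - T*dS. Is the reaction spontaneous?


T*dS = 579.2270 * 0.4030 = 233.4285 kJ
dG = 30.5540 - 233.4285 = -202.8745 kJ (spontaneous)

dG = -202.8745 kJ, spontaneous


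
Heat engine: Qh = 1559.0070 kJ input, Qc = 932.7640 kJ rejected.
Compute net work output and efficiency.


W = 1559.0070 - 932.7640 = 626.2430 kJ
eta = 626.2430 / 1559.0070 = 0.4017 = 40.1694%

W = 626.2430 kJ, eta = 40.1694%


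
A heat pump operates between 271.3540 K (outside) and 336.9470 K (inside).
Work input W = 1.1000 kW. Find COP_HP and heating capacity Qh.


COP = 336.9470 / 65.5930 = 5.1369
Qh = 5.1369 * 1.1000 = 5.6506 kW

COP = 5.1369, Qh = 5.6506 kW


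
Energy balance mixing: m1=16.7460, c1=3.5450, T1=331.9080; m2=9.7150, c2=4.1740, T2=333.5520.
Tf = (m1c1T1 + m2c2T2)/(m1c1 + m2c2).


num = 33229.2461
den = 99.9150
Tf = 332.5752 K

332.5752 K


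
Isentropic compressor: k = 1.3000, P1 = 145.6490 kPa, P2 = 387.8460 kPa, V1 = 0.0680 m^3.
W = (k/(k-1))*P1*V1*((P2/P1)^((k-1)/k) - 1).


(k-1)/k = 0.2308
(P2/P1)^exp = 1.2536
W = 4.3333 * 145.6490 * 0.0680 * (1.2536 - 1) = 10.8839 kJ

10.8839 kJ


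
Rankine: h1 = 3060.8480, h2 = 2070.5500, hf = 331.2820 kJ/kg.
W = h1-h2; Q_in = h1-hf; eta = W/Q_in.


W = 990.2980 kJ/kg
Q_in = 2729.5660 kJ/kg
eta = 0.3628 = 36.2804%

eta = 36.2804%


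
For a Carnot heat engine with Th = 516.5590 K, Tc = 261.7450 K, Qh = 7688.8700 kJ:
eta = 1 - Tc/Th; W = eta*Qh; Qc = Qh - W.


eta = 1 - 261.7450/516.5590 = 0.4933
W = 0.4933 * 7688.8700 = 3792.8518 kJ
Qc = 7688.8700 - 3792.8518 = 3896.0182 kJ

eta = 49.3291%, W = 3792.8518 kJ, Qc = 3896.0182 kJ


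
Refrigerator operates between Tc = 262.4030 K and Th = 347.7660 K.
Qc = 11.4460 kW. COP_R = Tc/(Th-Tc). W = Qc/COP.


COP = 262.4030 / 85.3630 = 3.0740
W = 11.4460 / 3.0740 = 3.7235 kW

COP = 3.0740, W = 3.7235 kW


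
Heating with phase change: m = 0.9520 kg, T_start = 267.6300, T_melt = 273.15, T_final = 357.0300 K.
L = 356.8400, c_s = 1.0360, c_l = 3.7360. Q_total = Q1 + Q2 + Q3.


Q1 (sensible, solid) = 0.9520 * 1.0360 * 5.5200 = 5.4442 kJ
Q2 (latent) = 0.9520 * 356.8400 = 339.7117 kJ
Q3 (sensible, liquid) = 0.9520 * 3.7360 * 83.8800 = 298.3336 kJ
Q_total = 643.4895 kJ

643.4895 kJ


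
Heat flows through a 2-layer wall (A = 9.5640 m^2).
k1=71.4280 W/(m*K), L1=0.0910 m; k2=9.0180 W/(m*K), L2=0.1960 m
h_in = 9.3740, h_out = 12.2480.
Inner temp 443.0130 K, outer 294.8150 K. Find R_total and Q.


R_conv_in = 1/(9.3740*9.5640) = 0.0112
R_1 = 0.0910/(71.4280*9.5640) = 0.0001
R_2 = 0.1960/(9.0180*9.5640) = 0.0023
R_conv_out = 1/(12.2480*9.5640) = 0.0085
R_total = 0.0221 K/W
Q = 148.1980 / 0.0221 = 6706.8089 W

R_total = 0.0221 K/W, Q = 6706.8089 W


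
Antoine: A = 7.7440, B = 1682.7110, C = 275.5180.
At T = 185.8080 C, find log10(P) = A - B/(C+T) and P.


C+T = 461.3260
B/(C+T) = 3.6476
log10(P) = 7.7440 - 3.6476 = 4.0964
P = 10^4.0964 = 12486.6827 mmHg

12486.6827 mmHg


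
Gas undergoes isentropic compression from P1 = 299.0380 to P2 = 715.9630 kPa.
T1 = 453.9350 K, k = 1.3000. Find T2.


(k-1)/k = 0.2308
(P2/P1)^exp = 1.2232
T2 = 453.9350 * 1.2232 = 555.2558 K

555.2558 K


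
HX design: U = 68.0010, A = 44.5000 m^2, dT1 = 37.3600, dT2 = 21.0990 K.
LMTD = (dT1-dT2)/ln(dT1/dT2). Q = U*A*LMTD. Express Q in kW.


LMTD = 28.4594 K
Q = 68.0010 * 44.5000 * 28.4594 = 86119.4704 W = 86.1195 kW

86.1195 kW


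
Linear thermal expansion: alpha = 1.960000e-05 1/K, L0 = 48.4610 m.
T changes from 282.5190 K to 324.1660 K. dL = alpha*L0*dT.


dT = 41.6470 K
dL = 1.960000e-05 * 48.4610 * 41.6470 = 0.039558 m
L_final = 48.500558 m

dL = 0.039558 m


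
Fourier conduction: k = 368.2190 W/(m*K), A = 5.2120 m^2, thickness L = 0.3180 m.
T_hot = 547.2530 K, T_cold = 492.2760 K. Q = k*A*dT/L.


dT = 54.9770 K
Q = 368.2190 * 5.2120 * 54.9770 / 0.3180 = 331790.9369 W

331790.9369 W


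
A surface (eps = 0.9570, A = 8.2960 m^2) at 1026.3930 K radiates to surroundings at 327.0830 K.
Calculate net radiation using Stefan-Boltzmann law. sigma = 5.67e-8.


T^4 = 1.1098e+12
Tsurr^4 = 1.1445e+10
Q = 0.9570 * 5.67e-8 * 8.2960 * 1.0984e+12 = 494443.2057 W

494443.2057 W


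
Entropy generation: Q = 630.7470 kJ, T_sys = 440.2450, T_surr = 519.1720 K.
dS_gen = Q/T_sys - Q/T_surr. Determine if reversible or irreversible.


dS_sys = 630.7470/440.2450 = 1.4327 kJ/K
dS_surr = -630.7470/519.1720 = -1.2149 kJ/K
dS_gen = 1.4327 - 1.2149 = 0.2178 kJ/K (irreversible)

dS_gen = 0.2178 kJ/K, irreversible


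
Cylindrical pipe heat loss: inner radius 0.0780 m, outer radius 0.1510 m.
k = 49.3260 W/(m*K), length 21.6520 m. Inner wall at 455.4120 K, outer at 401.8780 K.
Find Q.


dT = 53.5340 K
ln(ro/ri) = 0.6606
Q = 2*pi*49.3260*21.6520*53.5340 / 0.6606 = 543831.0120 W

543831.0120 W


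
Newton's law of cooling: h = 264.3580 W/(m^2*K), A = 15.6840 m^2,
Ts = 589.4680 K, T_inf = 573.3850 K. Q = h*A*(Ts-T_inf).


dT = 16.0830 K
Q = 264.3580 * 15.6840 * 16.0830 = 66683.1878 W

66683.1878 W


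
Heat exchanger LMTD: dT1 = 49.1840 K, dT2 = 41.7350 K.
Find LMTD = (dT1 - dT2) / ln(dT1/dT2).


dT1/dT2 = 1.1785
ln(dT1/dT2) = 0.1642
LMTD = 7.4490 / 0.1642 = 45.3576 K

45.3576 K


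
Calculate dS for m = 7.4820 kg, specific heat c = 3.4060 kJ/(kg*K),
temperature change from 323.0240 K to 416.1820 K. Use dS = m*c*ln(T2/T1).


T2/T1 = 1.2884
ln(T2/T1) = 0.2534
dS = 7.4820 * 3.4060 * 0.2534 = 6.4575 kJ/K

6.4575 kJ/K


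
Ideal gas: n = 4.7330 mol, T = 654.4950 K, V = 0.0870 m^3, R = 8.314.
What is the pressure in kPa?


P = nRT/V = 4.7330 * 8.314 * 654.4950 / 0.0870
= 25754.4843 / 0.0870 = 296028.5549 Pa = 296.0286 kPa

296.0286 kPa


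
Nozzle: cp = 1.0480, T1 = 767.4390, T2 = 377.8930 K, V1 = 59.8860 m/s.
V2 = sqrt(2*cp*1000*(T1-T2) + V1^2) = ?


dT = 389.5460 K
2*cp*1000*dT = 816488.4160
V1^2 = 3586.3330
V2 = sqrt(820074.7490) = 905.5798 m/s

905.5798 m/s


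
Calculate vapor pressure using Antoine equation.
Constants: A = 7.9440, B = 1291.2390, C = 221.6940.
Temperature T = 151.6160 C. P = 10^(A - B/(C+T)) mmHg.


C+T = 373.3100
B/(C+T) = 3.4589
log10(P) = 7.9440 - 3.4589 = 4.4851
P = 10^4.4851 = 30556.8039 mmHg

30556.8039 mmHg


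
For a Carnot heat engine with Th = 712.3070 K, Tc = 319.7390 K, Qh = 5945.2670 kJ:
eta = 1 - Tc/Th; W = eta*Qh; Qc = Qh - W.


eta = 1 - 319.7390/712.3070 = 0.5511
W = 0.5511 * 5945.2670 = 3276.5670 kJ
Qc = 5945.2670 - 3276.5670 = 2668.7000 kJ

eta = 55.1122%, W = 3276.5670 kJ, Qc = 2668.7000 kJ


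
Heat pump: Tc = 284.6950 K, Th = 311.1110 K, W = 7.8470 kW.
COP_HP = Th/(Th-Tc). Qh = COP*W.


COP = 311.1110 / 26.4160 = 11.7774
Qh = 11.7774 * 7.8470 = 92.4170 kW

COP = 11.7774, Qh = 92.4170 kW


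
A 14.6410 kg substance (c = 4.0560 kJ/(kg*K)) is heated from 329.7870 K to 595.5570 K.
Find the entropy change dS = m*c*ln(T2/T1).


T2/T1 = 1.8059
ln(T2/T1) = 0.5911
dS = 14.6410 * 4.0560 * 0.5911 = 35.0989 kJ/K

35.0989 kJ/K


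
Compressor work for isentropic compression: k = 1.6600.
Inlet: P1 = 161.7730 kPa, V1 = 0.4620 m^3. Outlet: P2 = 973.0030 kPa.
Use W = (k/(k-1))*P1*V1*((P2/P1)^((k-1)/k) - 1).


(k-1)/k = 0.3976
(P2/P1)^exp = 2.0408
W = 2.5152 * 161.7730 * 0.4620 * (2.0408 - 1) = 195.6544 kJ

195.6544 kJ


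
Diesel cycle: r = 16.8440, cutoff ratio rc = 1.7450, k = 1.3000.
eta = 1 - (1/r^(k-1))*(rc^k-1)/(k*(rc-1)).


r^(k-1) = 2.3331
rc^k = 2.0622
eta = 0.5299 = 52.9912%

52.9912%


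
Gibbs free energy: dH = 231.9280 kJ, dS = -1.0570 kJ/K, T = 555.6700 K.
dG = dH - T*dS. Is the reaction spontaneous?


T*dS = 555.6700 * -1.0570 = -587.3432 kJ
dG = 231.9280 + 587.3432 = 819.2712 kJ (non-spontaneous)

dG = 819.2712 kJ, non-spontaneous


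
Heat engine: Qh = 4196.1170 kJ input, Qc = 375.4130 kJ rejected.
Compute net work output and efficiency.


W = 4196.1170 - 375.4130 = 3820.7040 kJ
eta = 3820.7040 / 4196.1170 = 0.9105 = 91.0533%

W = 3820.7040 kJ, eta = 91.0533%


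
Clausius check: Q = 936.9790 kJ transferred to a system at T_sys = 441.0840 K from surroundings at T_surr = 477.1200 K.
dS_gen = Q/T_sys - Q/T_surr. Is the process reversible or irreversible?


dS_sys = 936.9790/441.0840 = 2.1243 kJ/K
dS_surr = -936.9790/477.1200 = -1.9638 kJ/K
dS_gen = 2.1243 - 1.9638 = 0.1604 kJ/K (irreversible)

dS_gen = 0.1604 kJ/K, irreversible


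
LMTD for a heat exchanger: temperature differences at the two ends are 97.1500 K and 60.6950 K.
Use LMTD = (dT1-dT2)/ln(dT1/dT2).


dT1/dT2 = 1.6006
ln(dT1/dT2) = 0.4704
LMTD = 36.4550 / 0.4704 = 77.4987 K

77.4987 K


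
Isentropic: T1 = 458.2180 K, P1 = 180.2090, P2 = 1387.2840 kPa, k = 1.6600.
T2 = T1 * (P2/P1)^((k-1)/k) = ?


(k-1)/k = 0.3976
(P2/P1)^exp = 2.2512
T2 = 458.2180 * 2.2512 = 1031.5537 K

1031.5537 K


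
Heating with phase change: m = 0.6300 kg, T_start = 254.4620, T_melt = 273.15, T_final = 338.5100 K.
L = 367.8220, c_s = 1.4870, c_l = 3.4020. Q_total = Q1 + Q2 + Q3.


Q1 (sensible, solid) = 0.6300 * 1.4870 * 18.6880 = 17.5071 kJ
Q2 (latent) = 0.6300 * 367.8220 = 231.7279 kJ
Q3 (sensible, liquid) = 0.6300 * 3.4020 * 65.3600 = 140.0835 kJ
Q_total = 389.3184 kJ

389.3184 kJ


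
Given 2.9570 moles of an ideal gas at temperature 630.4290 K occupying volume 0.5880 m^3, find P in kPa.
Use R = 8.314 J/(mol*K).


P = nRT/V = 2.9570 * 8.314 * 630.4290 / 0.5880
= 15498.7805 / 0.5880 = 26358.4702 Pa = 26.3585 kPa

26.3585 kPa


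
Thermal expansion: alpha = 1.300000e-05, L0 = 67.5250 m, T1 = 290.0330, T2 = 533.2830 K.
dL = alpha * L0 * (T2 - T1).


dT = 243.2500 K
dL = 1.300000e-05 * 67.5250 * 243.2500 = 0.213531 m
L_final = 67.738531 m

dL = 0.213531 m


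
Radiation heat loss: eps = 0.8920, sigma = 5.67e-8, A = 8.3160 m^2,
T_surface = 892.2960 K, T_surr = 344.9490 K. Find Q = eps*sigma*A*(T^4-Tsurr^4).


T^4 = 6.3392e+11
Tsurr^4 = 1.4159e+10
Q = 0.8920 * 5.67e-8 * 8.3160 * 6.1976e+11 = 260668.3459 W

260668.3459 W


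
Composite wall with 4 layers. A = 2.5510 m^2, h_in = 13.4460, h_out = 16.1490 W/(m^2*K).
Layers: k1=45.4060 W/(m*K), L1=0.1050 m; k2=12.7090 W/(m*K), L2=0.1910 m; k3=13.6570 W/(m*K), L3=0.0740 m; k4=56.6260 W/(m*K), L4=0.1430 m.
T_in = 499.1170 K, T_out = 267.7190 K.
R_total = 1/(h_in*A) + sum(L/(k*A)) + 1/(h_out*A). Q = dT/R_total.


R_conv_in = 1/(13.4460*2.5510) = 0.0292
R_1 = 0.1050/(45.4060*2.5510) = 0.0009
R_2 = 0.1910/(12.7090*2.5510) = 0.0059
R_3 = 0.0740/(13.6570*2.5510) = 0.0021
R_4 = 0.1430/(56.6260*2.5510) = 0.0010
R_conv_out = 1/(16.1490*2.5510) = 0.0243
R_total = 0.0633 K/W
Q = 231.3980 / 0.0633 = 3653.2781 W

R_total = 0.0633 K/W, Q = 3653.2781 W


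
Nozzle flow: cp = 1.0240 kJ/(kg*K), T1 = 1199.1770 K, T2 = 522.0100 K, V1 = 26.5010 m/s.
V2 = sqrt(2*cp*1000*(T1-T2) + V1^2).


dT = 677.1670 K
2*cp*1000*dT = 1386838.0160
V1^2 = 702.3030
V2 = sqrt(1387540.3190) = 1177.9390 m/s

1177.9390 m/s


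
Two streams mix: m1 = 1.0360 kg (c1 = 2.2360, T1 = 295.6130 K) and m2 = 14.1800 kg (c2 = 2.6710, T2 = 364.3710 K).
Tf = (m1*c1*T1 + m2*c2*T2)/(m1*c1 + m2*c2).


num = 14485.2578
den = 40.1913
Tf = 360.4080 K

360.4080 K


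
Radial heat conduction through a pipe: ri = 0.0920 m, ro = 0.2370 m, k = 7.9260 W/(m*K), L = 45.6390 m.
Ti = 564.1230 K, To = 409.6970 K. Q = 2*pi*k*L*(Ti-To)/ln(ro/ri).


dT = 154.4260 K
ln(ro/ri) = 0.9463
Q = 2*pi*7.9260*45.6390*154.4260 / 0.9463 = 370915.2497 W

370915.2497 W


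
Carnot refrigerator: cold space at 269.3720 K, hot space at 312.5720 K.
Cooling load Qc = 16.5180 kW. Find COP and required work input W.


COP = 269.3720 / 43.2000 = 6.2355
W = 16.5180 / 6.2355 = 2.6490 kW

COP = 6.2355, W = 2.6490 kW


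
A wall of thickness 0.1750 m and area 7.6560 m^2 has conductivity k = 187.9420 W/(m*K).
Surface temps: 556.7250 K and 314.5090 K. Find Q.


dT = 242.2160 K
Q = 187.9420 * 7.6560 * 242.2160 / 0.1750 = 1991546.9447 W

1991546.9447 W


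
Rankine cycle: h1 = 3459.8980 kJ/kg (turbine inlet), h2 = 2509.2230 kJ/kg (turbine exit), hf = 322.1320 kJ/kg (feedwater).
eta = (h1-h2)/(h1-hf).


W = 950.6750 kJ/kg
Q_in = 3137.7660 kJ/kg
eta = 0.3030 = 30.2978%

eta = 30.2978%


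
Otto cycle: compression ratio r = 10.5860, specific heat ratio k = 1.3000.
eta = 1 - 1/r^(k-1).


r^(k-1) = 2.0296
eta = 1 - 1/2.0296 = 0.5073 = 50.7302%

50.7302%


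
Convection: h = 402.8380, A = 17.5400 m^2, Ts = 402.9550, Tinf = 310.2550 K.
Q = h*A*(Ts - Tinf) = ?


dT = 92.7000 K
Q = 402.8380 * 17.5400 * 92.7000 = 654997.6688 W

654997.6688 W


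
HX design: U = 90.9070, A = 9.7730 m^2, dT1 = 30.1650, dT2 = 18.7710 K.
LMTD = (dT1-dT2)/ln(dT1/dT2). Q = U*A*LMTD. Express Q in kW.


LMTD = 24.0193 K
Q = 90.9070 * 9.7730 * 24.0193 = 21339.5359 W = 21.3395 kW

21.3395 kW


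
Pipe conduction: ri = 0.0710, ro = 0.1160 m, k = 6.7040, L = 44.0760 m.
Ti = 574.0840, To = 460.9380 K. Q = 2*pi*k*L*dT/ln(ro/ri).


dT = 113.1460 K
ln(ro/ri) = 0.4909
Q = 2*pi*6.7040*44.0760*113.1460 / 0.4909 = 427910.6512 W

427910.6512 W


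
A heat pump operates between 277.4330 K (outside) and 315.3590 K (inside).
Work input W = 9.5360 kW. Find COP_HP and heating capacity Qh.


COP = 315.3590 / 37.9260 = 8.3151
Qh = 8.3151 * 9.5360 = 79.2929 kW

COP = 8.3151, Qh = 79.2929 kW


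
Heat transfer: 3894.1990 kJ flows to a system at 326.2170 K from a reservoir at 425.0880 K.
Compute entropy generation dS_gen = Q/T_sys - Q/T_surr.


dS_sys = 3894.1990/326.2170 = 11.9374 kJ/K
dS_surr = -3894.1990/425.0880 = -9.1609 kJ/K
dS_gen = 11.9374 - 9.1609 = 2.7765 kJ/K (irreversible)

dS_gen = 2.7765 kJ/K, irreversible


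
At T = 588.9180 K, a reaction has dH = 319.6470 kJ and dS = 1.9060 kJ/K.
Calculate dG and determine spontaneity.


T*dS = 588.9180 * 1.9060 = 1122.4777 kJ
dG = 319.6470 - 1122.4777 = -802.8307 kJ (spontaneous)

dG = -802.8307 kJ, spontaneous


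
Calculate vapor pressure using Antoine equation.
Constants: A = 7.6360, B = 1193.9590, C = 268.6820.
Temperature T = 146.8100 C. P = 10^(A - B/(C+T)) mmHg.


C+T = 415.4920
B/(C+T) = 2.8736
log10(P) = 7.6360 - 2.8736 = 4.7624
P = 10^4.7624 = 57862.4927 mmHg

57862.4927 mmHg


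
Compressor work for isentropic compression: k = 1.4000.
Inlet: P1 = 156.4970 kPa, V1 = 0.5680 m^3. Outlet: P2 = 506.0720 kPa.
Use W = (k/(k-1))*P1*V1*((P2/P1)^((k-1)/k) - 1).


(k-1)/k = 0.2857
(P2/P1)^exp = 1.3984
W = 3.5000 * 156.4970 * 0.5680 * (1.3984 - 1) = 123.9476 kJ

123.9476 kJ


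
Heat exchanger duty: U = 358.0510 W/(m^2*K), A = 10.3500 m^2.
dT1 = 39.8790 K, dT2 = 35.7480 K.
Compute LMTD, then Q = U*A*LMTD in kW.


LMTD = 37.7759 K
Q = 358.0510 * 10.3500 * 37.7759 = 139990.8409 W = 139.9908 kW

139.9908 kW


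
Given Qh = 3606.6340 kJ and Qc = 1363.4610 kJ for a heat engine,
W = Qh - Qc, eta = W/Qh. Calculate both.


W = 3606.6340 - 1363.4610 = 2243.1730 kJ
eta = 2243.1730 / 3606.6340 = 0.6220 = 62.1957%

W = 2243.1730 kJ, eta = 62.1957%


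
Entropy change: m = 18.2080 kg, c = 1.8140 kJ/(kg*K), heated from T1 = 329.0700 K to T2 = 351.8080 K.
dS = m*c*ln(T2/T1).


T2/T1 = 1.0691
ln(T2/T1) = 0.0668
dS = 18.2080 * 1.8140 * 0.0668 = 2.2069 kJ/K

2.2069 kJ/K


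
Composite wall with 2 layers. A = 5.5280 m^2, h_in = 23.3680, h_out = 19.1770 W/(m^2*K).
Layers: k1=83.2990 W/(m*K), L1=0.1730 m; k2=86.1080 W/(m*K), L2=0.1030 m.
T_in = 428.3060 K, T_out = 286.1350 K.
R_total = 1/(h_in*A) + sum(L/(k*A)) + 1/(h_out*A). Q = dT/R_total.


R_conv_in = 1/(23.3680*5.5280) = 0.0077
R_1 = 0.1730/(83.2990*5.5280) = 0.0004
R_2 = 0.1030/(86.1080*5.5280) = 0.0002
R_conv_out = 1/(19.1770*5.5280) = 0.0094
R_total = 0.0178 K/W
Q = 142.1710 / 0.0178 = 8002.2620 W

R_total = 0.0178 K/W, Q = 8002.2620 W


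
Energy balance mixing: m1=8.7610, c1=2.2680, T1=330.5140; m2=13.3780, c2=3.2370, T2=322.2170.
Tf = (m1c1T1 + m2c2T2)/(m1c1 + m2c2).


num = 20520.7698
den = 63.1745
Tf = 324.8266 K

324.8266 K


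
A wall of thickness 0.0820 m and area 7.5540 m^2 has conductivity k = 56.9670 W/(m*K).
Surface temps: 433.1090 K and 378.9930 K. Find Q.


dT = 54.1160 K
Q = 56.9670 * 7.5540 * 54.1160 / 0.0820 = 283995.9622 W

283995.9622 W


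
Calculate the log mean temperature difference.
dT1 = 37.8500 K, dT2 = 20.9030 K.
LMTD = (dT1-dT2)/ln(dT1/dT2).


dT1/dT2 = 1.8107
ln(dT1/dT2) = 0.5937
LMTD = 16.9470 / 0.5937 = 28.5429 K

28.5429 K


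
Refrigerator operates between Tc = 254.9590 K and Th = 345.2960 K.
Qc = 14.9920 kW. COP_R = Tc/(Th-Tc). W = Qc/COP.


COP = 254.9590 / 90.3370 = 2.8223
W = 14.9920 / 2.8223 = 5.3120 kW

COP = 2.8223, W = 5.3120 kW


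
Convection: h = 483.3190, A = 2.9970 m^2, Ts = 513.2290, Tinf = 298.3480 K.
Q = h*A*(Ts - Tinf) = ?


dT = 214.8810 K
Q = 483.3190 * 2.9970 * 214.8810 = 311256.6419 W

311256.6419 W


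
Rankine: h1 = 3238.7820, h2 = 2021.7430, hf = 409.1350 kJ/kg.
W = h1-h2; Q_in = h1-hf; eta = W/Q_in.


W = 1217.0390 kJ/kg
Q_in = 2829.6470 kJ/kg
eta = 0.4301 = 43.0103%

eta = 43.0103%


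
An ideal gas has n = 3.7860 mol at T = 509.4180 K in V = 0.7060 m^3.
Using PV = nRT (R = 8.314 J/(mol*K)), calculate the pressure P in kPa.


P = nRT/V = 3.7860 * 8.314 * 509.4180 / 0.7060
= 16034.8505 / 0.7060 = 22712.2529 Pa = 22.7123 kPa

22.7123 kPa


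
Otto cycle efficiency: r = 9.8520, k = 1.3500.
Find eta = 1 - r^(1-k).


r^(k-1) = 2.2271
eta = 1 - 1/2.2271 = 0.5510 = 55.0979%

55.0979%


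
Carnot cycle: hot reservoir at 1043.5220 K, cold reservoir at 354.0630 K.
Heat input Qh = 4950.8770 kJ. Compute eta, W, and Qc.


eta = 1 - 354.0630/1043.5220 = 0.6607
W = 0.6607 * 4950.8770 = 3271.0635 kJ
Qc = 4950.8770 - 3271.0635 = 1679.8135 kJ

eta = 66.0704%, W = 3271.0635 kJ, Qc = 1679.8135 kJ


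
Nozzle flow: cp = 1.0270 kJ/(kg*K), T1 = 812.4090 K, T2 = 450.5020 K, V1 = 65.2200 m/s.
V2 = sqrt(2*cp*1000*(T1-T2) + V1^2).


dT = 361.9070 K
2*cp*1000*dT = 743356.9780
V1^2 = 4253.6484
V2 = sqrt(747610.6264) = 864.6448 m/s

864.6448 m/s


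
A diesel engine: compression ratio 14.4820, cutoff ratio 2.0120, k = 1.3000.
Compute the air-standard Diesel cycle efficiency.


r^(k-1) = 2.2297
rc^k = 2.4815
eta = 0.4950 = 49.4952%

49.4952%


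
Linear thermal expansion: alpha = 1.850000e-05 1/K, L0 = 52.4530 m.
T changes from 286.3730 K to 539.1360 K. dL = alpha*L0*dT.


dT = 252.7630 K
dL = 1.850000e-05 * 52.4530 * 252.7630 = 0.245276 m
L_final = 52.698276 m

dL = 0.245276 m


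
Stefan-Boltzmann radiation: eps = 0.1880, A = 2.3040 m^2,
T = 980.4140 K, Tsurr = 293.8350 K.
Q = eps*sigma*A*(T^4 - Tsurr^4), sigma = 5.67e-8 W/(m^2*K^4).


T^4 = 9.2393e+11
Tsurr^4 = 7.4544e+09
Q = 0.1880 * 5.67e-8 * 2.3040 * 9.1647e+11 = 22508.3271 W

22508.3271 W


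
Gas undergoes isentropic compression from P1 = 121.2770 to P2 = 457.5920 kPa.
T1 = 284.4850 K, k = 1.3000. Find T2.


(k-1)/k = 0.2308
(P2/P1)^exp = 1.3586
T2 = 284.4850 * 1.3586 = 386.4951 K

386.4951 K


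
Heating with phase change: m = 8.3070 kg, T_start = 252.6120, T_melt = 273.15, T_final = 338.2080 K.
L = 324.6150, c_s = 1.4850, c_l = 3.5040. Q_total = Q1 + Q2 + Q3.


Q1 (sensible, solid) = 8.3070 * 1.4850 * 20.5380 = 253.3546 kJ
Q2 (latent) = 8.3070 * 324.6150 = 2696.5768 kJ
Q3 (sensible, liquid) = 8.3070 * 3.5040 * 65.0580 = 1893.6906 kJ
Q_total = 4843.6220 kJ

4843.6220 kJ


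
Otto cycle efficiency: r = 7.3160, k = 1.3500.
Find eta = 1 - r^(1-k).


r^(k-1) = 2.0068
eta = 1 - 1/2.0068 = 0.5017 = 50.1685%

50.1685%


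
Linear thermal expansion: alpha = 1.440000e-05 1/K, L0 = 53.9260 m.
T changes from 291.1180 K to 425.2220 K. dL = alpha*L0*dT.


dT = 134.1040 K
dL = 1.440000e-05 * 53.9260 * 134.1040 = 0.104136 m
L_final = 54.030136 m

dL = 0.104136 m


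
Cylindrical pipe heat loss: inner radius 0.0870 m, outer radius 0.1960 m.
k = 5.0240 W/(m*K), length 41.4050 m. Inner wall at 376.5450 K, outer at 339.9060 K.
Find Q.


dT = 36.6390 K
ln(ro/ri) = 0.8122
Q = 2*pi*5.0240*41.4050*36.6390 / 0.8122 = 58960.2637 W

58960.2637 W


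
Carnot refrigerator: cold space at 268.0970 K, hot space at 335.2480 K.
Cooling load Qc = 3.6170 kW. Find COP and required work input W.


COP = 268.0970 / 67.1510 = 3.9924
W = 3.6170 / 3.9924 = 0.9060 kW

COP = 3.9924, W = 0.9060 kW


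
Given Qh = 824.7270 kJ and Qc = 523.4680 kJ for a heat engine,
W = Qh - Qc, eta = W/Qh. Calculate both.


W = 824.7270 - 523.4680 = 301.2590 kJ
eta = 301.2590 / 824.7270 = 0.3653 = 36.5283%

W = 301.2590 kJ, eta = 36.5283%


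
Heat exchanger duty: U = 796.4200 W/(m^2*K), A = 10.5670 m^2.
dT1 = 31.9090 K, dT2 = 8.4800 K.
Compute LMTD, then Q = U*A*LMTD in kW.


LMTD = 17.6799 K
Q = 796.4200 * 10.5670 * 17.6799 = 148789.9214 W = 148.7899 kW

148.7899 kW


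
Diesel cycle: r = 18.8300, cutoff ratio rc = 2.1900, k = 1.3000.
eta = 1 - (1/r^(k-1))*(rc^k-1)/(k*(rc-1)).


r^(k-1) = 2.4124
rc^k = 2.7706
eta = 0.5256 = 52.5561%

52.5561%


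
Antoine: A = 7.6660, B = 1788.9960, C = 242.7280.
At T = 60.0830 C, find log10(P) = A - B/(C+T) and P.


C+T = 302.8110
B/(C+T) = 5.9080
log10(P) = 7.6660 - 5.9080 = 1.7580
P = 10^1.7580 = 57.2846 mmHg

57.2846 mmHg


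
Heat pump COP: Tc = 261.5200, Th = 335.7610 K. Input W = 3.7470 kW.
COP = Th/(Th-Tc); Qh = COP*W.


COP = 335.7610 / 74.2410 = 4.5226
Qh = 4.5226 * 3.7470 = 16.9461 kW

COP = 4.5226, Qh = 16.9461 kW


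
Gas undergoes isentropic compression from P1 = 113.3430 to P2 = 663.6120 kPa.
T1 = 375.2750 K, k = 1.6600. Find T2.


(k-1)/k = 0.3976
(P2/P1)^exp = 2.0191
T2 = 375.2750 * 2.0191 = 757.7187 K

757.7187 K


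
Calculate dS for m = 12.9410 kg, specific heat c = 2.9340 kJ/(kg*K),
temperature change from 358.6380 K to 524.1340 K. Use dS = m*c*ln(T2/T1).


T2/T1 = 1.4615
ln(T2/T1) = 0.3794
dS = 12.9410 * 2.9340 * 0.3794 = 14.4067 kJ/K

14.4067 kJ/K


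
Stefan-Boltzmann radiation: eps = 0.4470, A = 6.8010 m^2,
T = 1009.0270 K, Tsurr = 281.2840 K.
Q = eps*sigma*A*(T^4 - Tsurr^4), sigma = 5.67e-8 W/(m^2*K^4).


T^4 = 1.0366e+12
Tsurr^4 = 6.2601e+09
Q = 0.4470 * 5.67e-8 * 6.8010 * 1.0303e+12 = 177600.3540 W

177600.3540 W


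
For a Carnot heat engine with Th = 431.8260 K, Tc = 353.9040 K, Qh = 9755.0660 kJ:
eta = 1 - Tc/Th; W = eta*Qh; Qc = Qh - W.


eta = 1 - 353.9040/431.8260 = 0.1804
W = 0.1804 * 9755.0660 = 1760.2790 kJ
Qc = 9755.0660 - 1760.2790 = 7994.7870 kJ

eta = 18.0448%, W = 1760.2790 kJ, Qc = 7994.7870 kJ


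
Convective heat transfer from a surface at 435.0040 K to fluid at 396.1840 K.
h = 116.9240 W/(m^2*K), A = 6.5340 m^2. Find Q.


dT = 38.8200 K
Q = 116.9240 * 6.5340 * 38.8200 = 29657.7586 W

29657.7586 W


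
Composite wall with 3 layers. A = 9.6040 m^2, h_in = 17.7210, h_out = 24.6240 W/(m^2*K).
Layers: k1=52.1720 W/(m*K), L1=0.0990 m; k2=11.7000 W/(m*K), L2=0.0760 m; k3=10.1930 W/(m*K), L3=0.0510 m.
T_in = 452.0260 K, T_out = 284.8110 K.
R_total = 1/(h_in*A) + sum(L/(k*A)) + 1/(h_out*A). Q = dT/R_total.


R_conv_in = 1/(17.7210*9.6040) = 0.0059
R_1 = 0.0990/(52.1720*9.6040) = 0.0002
R_2 = 0.0760/(11.7000*9.6040) = 0.0007
R_3 = 0.0510/(10.1930*9.6040) = 0.0005
R_conv_out = 1/(24.6240*9.6040) = 0.0042
R_total = 0.0115 K/W
Q = 167.2150 / 0.0115 = 14541.5223 W

R_total = 0.0115 K/W, Q = 14541.5223 W


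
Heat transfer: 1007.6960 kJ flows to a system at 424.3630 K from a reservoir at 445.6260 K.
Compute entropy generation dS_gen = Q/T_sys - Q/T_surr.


dS_sys = 1007.6960/424.3630 = 2.3746 kJ/K
dS_surr = -1007.6960/445.6260 = -2.2613 kJ/K
dS_gen = 2.3746 - 2.2613 = 0.1133 kJ/K (irreversible)

dS_gen = 0.1133 kJ/K, irreversible


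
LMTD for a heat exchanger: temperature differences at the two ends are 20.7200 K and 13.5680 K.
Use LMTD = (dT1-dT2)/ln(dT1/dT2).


dT1/dT2 = 1.5271
ln(dT1/dT2) = 0.4234
LMTD = 7.1520 / 0.4234 = 16.8924 K

16.8924 K


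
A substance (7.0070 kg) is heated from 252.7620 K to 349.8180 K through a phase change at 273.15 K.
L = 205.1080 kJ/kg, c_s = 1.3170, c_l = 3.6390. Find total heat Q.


Q1 (sensible, solid) = 7.0070 * 1.3170 * 20.3880 = 188.1449 kJ
Q2 (latent) = 7.0070 * 205.1080 = 1437.1918 kJ
Q3 (sensible, liquid) = 7.0070 * 3.6390 * 76.6680 = 1954.9169 kJ
Q_total = 3580.2536 kJ

3580.2536 kJ


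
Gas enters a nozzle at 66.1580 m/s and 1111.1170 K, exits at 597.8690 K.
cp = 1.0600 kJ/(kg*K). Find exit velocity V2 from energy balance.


dT = 513.2480 K
2*cp*1000*dT = 1088085.7600
V1^2 = 4376.8810
V2 = sqrt(1092462.6410) = 1045.2094 m/s

1045.2094 m/s


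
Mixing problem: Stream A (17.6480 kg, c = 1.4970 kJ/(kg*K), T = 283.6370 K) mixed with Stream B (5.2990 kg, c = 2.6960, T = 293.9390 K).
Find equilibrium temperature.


num = 11692.6649
den = 40.7052
Tf = 287.2526 K

287.2526 K


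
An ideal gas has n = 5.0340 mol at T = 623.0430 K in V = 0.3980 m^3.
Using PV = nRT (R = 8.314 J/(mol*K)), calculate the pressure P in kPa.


P = nRT/V = 5.0340 * 8.314 * 623.0430 / 0.3980
= 26076.0168 / 0.3980 = 65517.6302 Pa = 65.5176 kPa

65.5176 kPa


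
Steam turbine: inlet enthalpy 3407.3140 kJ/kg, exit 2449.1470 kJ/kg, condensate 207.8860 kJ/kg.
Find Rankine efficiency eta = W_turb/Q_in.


W = 958.1670 kJ/kg
Q_in = 3199.4280 kJ/kg
eta = 0.2995 = 29.9481%

eta = 29.9481%


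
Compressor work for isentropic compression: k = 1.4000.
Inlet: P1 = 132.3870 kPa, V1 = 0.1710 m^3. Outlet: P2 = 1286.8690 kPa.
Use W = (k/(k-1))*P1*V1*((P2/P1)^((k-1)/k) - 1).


(k-1)/k = 0.2857
(P2/P1)^exp = 1.9151
W = 3.5000 * 132.3870 * 0.1710 * (1.9151 - 1) = 72.5086 kJ

72.5086 kJ


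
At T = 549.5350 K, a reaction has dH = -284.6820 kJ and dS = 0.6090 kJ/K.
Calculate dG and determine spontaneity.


T*dS = 549.5350 * 0.6090 = 334.6668 kJ
dG = -284.6820 - 334.6668 = -619.3488 kJ (spontaneous)

dG = -619.3488 kJ, spontaneous


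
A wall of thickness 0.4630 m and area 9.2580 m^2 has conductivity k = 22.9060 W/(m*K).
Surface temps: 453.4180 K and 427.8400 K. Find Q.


dT = 25.5780 K
Q = 22.9060 * 9.2580 * 25.5780 / 0.4630 = 11715.2625 W

11715.2625 W


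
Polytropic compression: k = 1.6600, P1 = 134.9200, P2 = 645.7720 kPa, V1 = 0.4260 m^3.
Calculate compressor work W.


(k-1)/k = 0.3976
(P2/P1)^exp = 1.8636
W = 2.5152 * 134.9200 * 0.4260 * (1.8636 - 1) = 124.8487 kJ

124.8487 kJ


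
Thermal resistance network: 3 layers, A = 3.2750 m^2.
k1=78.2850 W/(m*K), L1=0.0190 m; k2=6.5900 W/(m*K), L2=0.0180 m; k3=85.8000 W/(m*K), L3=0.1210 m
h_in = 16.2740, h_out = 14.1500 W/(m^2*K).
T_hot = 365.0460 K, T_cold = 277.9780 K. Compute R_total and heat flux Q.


R_conv_in = 1/(16.2740*3.2750) = 0.0188
R_1 = 0.0190/(78.2850*3.2750) = 7.4108e-05
R_2 = 0.0180/(6.5900*3.2750) = 0.0008
R_3 = 0.1210/(85.8000*3.2750) = 0.0004
R_conv_out = 1/(14.1500*3.2750) = 0.0216
R_total = 0.0417 K/W
Q = 87.0680 / 0.0417 = 2088.9412 W

R_total = 0.0417 K/W, Q = 2088.9412 W


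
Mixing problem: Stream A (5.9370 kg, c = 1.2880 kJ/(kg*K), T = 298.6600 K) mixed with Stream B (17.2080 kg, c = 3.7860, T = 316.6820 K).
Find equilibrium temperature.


num = 22915.4802
den = 72.7963
Tf = 314.7889 K

314.7889 K


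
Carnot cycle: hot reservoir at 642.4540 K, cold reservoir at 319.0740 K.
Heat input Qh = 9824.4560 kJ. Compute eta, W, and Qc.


eta = 1 - 319.0740/642.4540 = 0.5034
W = 0.5034 * 9824.4560 = 4945.1518 kJ
Qc = 9824.4560 - 4945.1518 = 4879.3042 kJ

eta = 50.3351%, W = 4945.1518 kJ, Qc = 4879.3042 kJ


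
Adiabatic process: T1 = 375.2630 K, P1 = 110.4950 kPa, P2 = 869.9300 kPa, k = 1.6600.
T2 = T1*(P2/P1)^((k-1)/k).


(k-1)/k = 0.3976
(P2/P1)^exp = 2.2714
T2 = 375.2630 * 2.2714 = 852.3796 K

852.3796 K


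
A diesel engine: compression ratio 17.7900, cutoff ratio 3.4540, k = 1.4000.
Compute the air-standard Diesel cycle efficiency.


r^(k-1) = 3.1628
rc^k = 5.6709
eta = 0.5701 = 57.0140%

57.0140%


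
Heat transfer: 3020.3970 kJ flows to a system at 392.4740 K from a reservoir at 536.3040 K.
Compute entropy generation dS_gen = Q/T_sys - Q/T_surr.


dS_sys = 3020.3970/392.4740 = 7.6958 kJ/K
dS_surr = -3020.3970/536.3040 = -5.6319 kJ/K
dS_gen = 7.6958 - 5.6319 = 2.0639 kJ/K (irreversible)

dS_gen = 2.0639 kJ/K, irreversible


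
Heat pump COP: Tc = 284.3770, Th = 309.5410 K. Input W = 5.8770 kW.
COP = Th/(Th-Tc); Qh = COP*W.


COP = 309.5410 / 25.1640 = 12.3009
Qh = 12.3009 * 5.8770 = 72.2927 kW

COP = 12.3009, Qh = 72.2927 kW


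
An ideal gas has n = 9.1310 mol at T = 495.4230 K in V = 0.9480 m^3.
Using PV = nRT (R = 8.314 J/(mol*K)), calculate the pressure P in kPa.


P = nRT/V = 9.1310 * 8.314 * 495.4230 / 0.9480
= 37610.1034 / 0.9480 = 39673.1049 Pa = 39.6731 kPa

39.6731 kPa


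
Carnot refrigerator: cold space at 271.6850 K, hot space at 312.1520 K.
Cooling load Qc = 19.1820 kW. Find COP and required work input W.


COP = 271.6850 / 40.4670 = 6.7137
W = 19.1820 / 6.7137 = 2.8571 kW

COP = 6.7137, W = 2.8571 kW


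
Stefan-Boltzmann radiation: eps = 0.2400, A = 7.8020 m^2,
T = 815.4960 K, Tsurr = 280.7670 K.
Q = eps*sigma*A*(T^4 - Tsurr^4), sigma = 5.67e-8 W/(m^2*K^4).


T^4 = 4.4227e+11
Tsurr^4 = 6.2142e+09
Q = 0.2400 * 5.67e-8 * 7.8020 * 4.3606e+11 = 46295.8631 W

46295.8631 W


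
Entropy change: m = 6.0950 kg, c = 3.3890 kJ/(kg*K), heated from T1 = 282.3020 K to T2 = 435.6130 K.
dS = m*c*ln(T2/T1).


T2/T1 = 1.5431
ln(T2/T1) = 0.4338
dS = 6.0950 * 3.3890 * 0.4338 = 8.9601 kJ/K

8.9601 kJ/K


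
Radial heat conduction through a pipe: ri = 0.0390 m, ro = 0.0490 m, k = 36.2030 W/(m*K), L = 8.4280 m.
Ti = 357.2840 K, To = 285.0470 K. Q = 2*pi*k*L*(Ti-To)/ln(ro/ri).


dT = 72.2370 K
ln(ro/ri) = 0.2283
Q = 2*pi*36.2030*8.4280*72.2370 / 0.2283 = 606710.3572 W

606710.3572 W


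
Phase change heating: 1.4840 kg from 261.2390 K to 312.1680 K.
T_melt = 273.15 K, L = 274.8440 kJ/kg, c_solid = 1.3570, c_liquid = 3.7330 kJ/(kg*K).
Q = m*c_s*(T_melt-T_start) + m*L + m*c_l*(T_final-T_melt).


Q1 (sensible, solid) = 1.4840 * 1.3570 * 11.9110 = 23.9862 kJ
Q2 (latent) = 1.4840 * 274.8440 = 407.8685 kJ
Q3 (sensible, liquid) = 1.4840 * 3.7330 * 39.0180 = 216.1508 kJ
Q_total = 648.0055 kJ

648.0055 kJ


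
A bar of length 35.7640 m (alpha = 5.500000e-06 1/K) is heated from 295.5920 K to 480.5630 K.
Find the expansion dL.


dT = 184.9710 K
dL = 5.500000e-06 * 35.7640 * 184.9710 = 0.036384 m
L_final = 35.800384 m

dL = 0.036384 m


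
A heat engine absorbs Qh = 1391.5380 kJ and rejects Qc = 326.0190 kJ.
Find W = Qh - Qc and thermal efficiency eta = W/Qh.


W = 1391.5380 - 326.0190 = 1065.5190 kJ
eta = 1065.5190 / 1391.5380 = 0.7657 = 76.5713%

W = 1065.5190 kJ, eta = 76.5713%


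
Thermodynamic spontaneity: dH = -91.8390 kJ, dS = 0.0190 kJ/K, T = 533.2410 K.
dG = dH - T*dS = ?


T*dS = 533.2410 * 0.0190 = 10.1316 kJ
dG = -91.8390 - 10.1316 = -101.9706 kJ (spontaneous)

dG = -101.9706 kJ, spontaneous


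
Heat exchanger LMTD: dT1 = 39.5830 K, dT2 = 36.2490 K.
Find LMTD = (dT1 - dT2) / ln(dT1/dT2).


dT1/dT2 = 1.0920
ln(dT1/dT2) = 0.0880
LMTD = 3.3340 / 0.0880 = 37.8916 K

37.8916 K


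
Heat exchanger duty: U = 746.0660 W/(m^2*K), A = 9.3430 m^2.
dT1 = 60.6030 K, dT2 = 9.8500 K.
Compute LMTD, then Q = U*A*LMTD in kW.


LMTD = 27.9343 K
Q = 746.0660 * 9.3430 * 27.9343 = 194715.6052 W = 194.7156 kW

194.7156 kW


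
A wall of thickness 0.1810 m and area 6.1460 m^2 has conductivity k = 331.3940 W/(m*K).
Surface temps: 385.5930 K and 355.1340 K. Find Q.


dT = 30.4590 K
Q = 331.3940 * 6.1460 * 30.4590 / 0.1810 = 342747.4742 W

342747.4742 W


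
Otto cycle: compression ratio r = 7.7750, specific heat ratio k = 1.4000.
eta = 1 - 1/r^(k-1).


r^(k-1) = 2.2713
eta = 1 - 1/2.2713 = 0.5597 = 55.9729%

55.9729%


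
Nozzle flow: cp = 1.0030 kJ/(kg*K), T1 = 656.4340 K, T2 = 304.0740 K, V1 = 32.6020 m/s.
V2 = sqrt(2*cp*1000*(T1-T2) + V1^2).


dT = 352.3600 K
2*cp*1000*dT = 706834.1600
V1^2 = 1062.8904
V2 = sqrt(707897.0504) = 841.3662 m/s

841.3662 m/s


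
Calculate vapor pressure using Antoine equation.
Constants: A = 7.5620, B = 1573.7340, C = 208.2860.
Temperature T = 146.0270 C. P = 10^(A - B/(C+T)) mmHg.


C+T = 354.3130
B/(C+T) = 4.4416
log10(P) = 7.5620 - 4.4416 = 3.1204
P = 10^3.1204 = 1319.3224 mmHg

1319.3224 mmHg


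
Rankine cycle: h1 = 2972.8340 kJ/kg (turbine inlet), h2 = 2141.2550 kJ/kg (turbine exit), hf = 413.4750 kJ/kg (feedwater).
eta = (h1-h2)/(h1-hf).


W = 831.5790 kJ/kg
Q_in = 2559.3590 kJ/kg
eta = 0.3249 = 32.4917%

eta = 32.4917%


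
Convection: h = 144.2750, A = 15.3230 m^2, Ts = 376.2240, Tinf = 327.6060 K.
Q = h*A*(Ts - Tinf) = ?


dT = 48.6180 K
Q = 144.2750 * 15.3230 * 48.6180 = 107481.0682 W

107481.0682 W


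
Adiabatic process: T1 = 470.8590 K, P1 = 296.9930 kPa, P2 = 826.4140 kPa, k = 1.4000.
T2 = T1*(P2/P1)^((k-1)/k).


(k-1)/k = 0.2857
(P2/P1)^exp = 1.3396
T2 = 470.8590 * 1.3396 = 630.7787 K

630.7787 K


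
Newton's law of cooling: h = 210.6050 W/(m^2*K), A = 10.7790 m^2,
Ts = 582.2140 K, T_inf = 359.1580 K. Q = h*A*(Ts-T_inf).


dT = 223.0560 K
Q = 210.6050 * 10.7790 * 223.0560 = 506361.9450 W

506361.9450 W


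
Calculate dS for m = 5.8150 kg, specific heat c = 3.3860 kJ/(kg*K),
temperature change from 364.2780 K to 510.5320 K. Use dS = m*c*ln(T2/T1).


T2/T1 = 1.4015
ln(T2/T1) = 0.3375
dS = 5.8150 * 3.3860 * 0.3375 = 6.6459 kJ/K

6.6459 kJ/K


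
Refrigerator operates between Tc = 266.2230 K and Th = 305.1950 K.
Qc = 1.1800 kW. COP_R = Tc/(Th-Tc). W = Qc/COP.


COP = 266.2230 / 38.9720 = 6.8311
W = 1.1800 / 6.8311 = 0.1727 kW

COP = 6.8311, W = 0.1727 kW


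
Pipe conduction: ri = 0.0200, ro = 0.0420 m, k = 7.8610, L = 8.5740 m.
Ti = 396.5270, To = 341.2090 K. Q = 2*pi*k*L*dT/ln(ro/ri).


dT = 55.3180 K
ln(ro/ri) = 0.7419
Q = 2*pi*7.8610*8.5740*55.3180 / 0.7419 = 31574.7836 W

31574.7836 W
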